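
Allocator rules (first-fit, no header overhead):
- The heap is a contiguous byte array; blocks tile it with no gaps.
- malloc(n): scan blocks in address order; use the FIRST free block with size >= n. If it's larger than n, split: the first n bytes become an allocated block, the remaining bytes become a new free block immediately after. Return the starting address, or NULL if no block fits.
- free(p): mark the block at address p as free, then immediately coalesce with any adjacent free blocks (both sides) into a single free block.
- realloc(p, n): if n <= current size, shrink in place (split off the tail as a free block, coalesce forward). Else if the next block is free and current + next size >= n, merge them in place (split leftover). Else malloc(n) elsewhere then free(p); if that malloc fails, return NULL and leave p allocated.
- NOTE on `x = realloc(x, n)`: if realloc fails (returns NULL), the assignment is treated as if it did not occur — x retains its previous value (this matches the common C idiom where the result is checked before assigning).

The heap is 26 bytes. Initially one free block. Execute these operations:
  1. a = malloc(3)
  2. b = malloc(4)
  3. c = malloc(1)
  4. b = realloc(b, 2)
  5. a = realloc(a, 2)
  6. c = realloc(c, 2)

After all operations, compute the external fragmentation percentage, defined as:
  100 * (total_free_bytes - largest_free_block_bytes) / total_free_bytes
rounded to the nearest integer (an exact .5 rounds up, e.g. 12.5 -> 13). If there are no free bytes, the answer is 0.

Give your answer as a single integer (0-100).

Op 1: a = malloc(3) -> a = 0; heap: [0-2 ALLOC][3-25 FREE]
Op 2: b = malloc(4) -> b = 3; heap: [0-2 ALLOC][3-6 ALLOC][7-25 FREE]
Op 3: c = malloc(1) -> c = 7; heap: [0-2 ALLOC][3-6 ALLOC][7-7 ALLOC][8-25 FREE]
Op 4: b = realloc(b, 2) -> b = 3; heap: [0-2 ALLOC][3-4 ALLOC][5-6 FREE][7-7 ALLOC][8-25 FREE]
Op 5: a = realloc(a, 2) -> a = 0; heap: [0-1 ALLOC][2-2 FREE][3-4 ALLOC][5-6 FREE][7-7 ALLOC][8-25 FREE]
Op 6: c = realloc(c, 2) -> c = 7; heap: [0-1 ALLOC][2-2 FREE][3-4 ALLOC][5-6 FREE][7-8 ALLOC][9-25 FREE]
Free blocks: [1 2 17] total_free=20 largest=17 -> 100*(20-17)/20 = 300/20 = 15

Answer: 15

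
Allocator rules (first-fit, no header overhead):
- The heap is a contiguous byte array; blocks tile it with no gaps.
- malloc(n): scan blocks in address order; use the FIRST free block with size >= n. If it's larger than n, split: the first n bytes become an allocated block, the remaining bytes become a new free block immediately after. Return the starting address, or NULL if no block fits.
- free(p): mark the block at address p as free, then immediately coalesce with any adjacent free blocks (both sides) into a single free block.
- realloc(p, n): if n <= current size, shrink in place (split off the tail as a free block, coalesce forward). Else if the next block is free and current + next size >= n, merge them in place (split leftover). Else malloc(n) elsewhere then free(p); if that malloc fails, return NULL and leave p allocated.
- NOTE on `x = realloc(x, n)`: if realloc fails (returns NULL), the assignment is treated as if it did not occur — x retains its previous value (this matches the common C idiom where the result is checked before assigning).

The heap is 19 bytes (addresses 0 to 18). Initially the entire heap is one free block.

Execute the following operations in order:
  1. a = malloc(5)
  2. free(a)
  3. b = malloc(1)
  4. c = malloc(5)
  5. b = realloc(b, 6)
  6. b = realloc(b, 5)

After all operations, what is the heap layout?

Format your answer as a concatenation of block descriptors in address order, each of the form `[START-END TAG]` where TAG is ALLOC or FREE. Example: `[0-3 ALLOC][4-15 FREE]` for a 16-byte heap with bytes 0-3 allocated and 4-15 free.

Op 1: a = malloc(5) -> a = 0; heap: [0-4 ALLOC][5-18 FREE]
Op 2: free(a) -> (freed a); heap: [0-18 FREE]
Op 3: b = malloc(1) -> b = 0; heap: [0-0 ALLOC][1-18 FREE]
Op 4: c = malloc(5) -> c = 1; heap: [0-0 ALLOC][1-5 ALLOC][6-18 FREE]
Op 5: b = realloc(b, 6) -> b = 6; heap: [0-0 FREE][1-5 ALLOC][6-11 ALLOC][12-18 FREE]
Op 6: b = realloc(b, 5) -> b = 6; heap: [0-0 FREE][1-5 ALLOC][6-10 ALLOC][11-18 FREE]

Answer: [0-0 FREE][1-5 ALLOC][6-10 ALLOC][11-18 FREE]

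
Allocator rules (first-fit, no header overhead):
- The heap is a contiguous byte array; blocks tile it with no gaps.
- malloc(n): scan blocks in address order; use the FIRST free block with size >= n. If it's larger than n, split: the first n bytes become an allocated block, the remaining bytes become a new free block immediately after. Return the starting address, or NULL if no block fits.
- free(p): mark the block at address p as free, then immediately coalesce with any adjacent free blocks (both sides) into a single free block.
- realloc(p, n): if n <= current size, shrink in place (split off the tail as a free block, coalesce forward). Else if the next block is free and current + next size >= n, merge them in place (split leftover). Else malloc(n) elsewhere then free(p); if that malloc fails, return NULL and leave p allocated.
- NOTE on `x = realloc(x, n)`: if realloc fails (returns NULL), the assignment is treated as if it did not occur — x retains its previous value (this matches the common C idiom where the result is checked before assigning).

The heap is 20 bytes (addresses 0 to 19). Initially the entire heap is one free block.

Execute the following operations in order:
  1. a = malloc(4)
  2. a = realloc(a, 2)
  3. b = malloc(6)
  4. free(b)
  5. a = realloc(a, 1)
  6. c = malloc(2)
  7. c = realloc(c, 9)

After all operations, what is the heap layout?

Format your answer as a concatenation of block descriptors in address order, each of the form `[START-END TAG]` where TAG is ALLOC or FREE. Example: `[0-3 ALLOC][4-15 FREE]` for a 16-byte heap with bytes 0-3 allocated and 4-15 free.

Op 1: a = malloc(4) -> a = 0; heap: [0-3 ALLOC][4-19 FREE]
Op 2: a = realloc(a, 2) -> a = 0; heap: [0-1 ALLOC][2-19 FREE]
Op 3: b = malloc(6) -> b = 2; heap: [0-1 ALLOC][2-7 ALLOC][8-19 FREE]
Op 4: free(b) -> (freed b); heap: [0-1 ALLOC][2-19 FREE]
Op 5: a = realloc(a, 1) -> a = 0; heap: [0-0 ALLOC][1-19 FREE]
Op 6: c = malloc(2) -> c = 1; heap: [0-0 ALLOC][1-2 ALLOC][3-19 FREE]
Op 7: c = realloc(c, 9) -> c = 1; heap: [0-0 ALLOC][1-9 ALLOC][10-19 FREE]

Answer: [0-0 ALLOC][1-9 ALLOC][10-19 FREE]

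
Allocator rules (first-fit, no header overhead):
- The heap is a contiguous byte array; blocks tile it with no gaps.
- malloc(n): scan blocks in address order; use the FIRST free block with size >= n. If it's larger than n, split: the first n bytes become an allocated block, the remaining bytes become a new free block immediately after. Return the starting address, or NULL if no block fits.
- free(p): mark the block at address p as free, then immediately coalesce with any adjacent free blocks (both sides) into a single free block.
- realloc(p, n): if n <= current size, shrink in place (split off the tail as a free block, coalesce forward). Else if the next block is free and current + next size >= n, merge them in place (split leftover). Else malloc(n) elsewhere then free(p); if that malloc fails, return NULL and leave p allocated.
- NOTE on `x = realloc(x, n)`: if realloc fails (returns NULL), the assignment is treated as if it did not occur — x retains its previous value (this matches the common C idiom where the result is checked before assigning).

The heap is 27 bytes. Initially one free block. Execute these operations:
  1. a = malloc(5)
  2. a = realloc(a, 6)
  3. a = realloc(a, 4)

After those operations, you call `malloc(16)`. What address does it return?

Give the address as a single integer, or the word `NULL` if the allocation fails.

Answer: 4

Derivation:
Op 1: a = malloc(5) -> a = 0; heap: [0-4 ALLOC][5-26 FREE]
Op 2: a = realloc(a, 6) -> a = 0; heap: [0-5 ALLOC][6-26 FREE]
Op 3: a = realloc(a, 4) -> a = 0; heap: [0-3 ALLOC][4-26 FREE]
malloc(16): first-fit scan over [0-3 ALLOC][4-26 FREE] -> 4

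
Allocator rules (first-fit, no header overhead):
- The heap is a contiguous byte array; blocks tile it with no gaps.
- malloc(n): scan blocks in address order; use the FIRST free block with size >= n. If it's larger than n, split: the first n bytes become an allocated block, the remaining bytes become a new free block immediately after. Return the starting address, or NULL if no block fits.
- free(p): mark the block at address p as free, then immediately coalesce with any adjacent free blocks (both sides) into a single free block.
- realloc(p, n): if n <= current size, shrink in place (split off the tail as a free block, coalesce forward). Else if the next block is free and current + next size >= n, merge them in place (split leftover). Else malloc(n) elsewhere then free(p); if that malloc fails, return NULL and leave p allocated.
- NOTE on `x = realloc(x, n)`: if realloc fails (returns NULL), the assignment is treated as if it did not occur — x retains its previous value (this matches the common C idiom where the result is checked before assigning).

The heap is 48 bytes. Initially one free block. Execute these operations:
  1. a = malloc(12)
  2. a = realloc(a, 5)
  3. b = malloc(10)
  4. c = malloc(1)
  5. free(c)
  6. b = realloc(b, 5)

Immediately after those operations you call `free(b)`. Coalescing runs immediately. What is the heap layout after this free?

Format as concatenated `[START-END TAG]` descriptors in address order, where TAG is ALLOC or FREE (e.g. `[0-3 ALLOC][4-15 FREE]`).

Answer: [0-4 ALLOC][5-47 FREE]

Derivation:
Op 1: a = malloc(12) -> a = 0; heap: [0-11 ALLOC][12-47 FREE]
Op 2: a = realloc(a, 5) -> a = 0; heap: [0-4 ALLOC][5-47 FREE]
Op 3: b = malloc(10) -> b = 5; heap: [0-4 ALLOC][5-14 ALLOC][15-47 FREE]
Op 4: c = malloc(1) -> c = 15; heap: [0-4 ALLOC][5-14 ALLOC][15-15 ALLOC][16-47 FREE]
Op 5: free(c) -> (freed c); heap: [0-4 ALLOC][5-14 ALLOC][15-47 FREE]
Op 6: b = realloc(b, 5) -> b = 5; heap: [0-4 ALLOC][5-9 ALLOC][10-47 FREE]
free(b): b = 5 -> block [5-9 ALLOC]; mark free, coalesce with adjacent free neighbors -> [0-4 ALLOC][5-47 FREE]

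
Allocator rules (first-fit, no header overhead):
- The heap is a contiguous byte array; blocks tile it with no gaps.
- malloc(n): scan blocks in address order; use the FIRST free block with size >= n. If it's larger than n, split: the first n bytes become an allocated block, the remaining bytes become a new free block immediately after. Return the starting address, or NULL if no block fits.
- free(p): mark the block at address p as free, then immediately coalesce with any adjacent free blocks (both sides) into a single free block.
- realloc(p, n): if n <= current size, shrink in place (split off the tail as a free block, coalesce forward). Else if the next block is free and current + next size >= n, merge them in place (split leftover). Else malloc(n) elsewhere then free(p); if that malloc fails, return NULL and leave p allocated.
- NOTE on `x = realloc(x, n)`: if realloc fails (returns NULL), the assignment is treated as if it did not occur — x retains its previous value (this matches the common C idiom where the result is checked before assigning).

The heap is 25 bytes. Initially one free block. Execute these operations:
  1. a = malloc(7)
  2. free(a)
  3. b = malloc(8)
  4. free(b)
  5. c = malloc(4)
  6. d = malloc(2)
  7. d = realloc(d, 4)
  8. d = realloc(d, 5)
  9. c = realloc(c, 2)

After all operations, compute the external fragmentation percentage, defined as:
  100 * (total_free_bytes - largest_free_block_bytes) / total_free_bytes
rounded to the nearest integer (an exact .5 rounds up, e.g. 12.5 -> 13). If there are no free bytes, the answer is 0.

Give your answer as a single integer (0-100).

Answer: 11

Derivation:
Op 1: a = malloc(7) -> a = 0; heap: [0-6 ALLOC][7-24 FREE]
Op 2: free(a) -> (freed a); heap: [0-24 FREE]
Op 3: b = malloc(8) -> b = 0; heap: [0-7 ALLOC][8-24 FREE]
Op 4: free(b) -> (freed b); heap: [0-24 FREE]
Op 5: c = malloc(4) -> c = 0; heap: [0-3 ALLOC][4-24 FREE]
Op 6: d = malloc(2) -> d = 4; heap: [0-3 ALLOC][4-5 ALLOC][6-24 FREE]
Op 7: d = realloc(d, 4) -> d = 4; heap: [0-3 ALLOC][4-7 ALLOC][8-24 FREE]
Op 8: d = realloc(d, 5) -> d = 4; heap: [0-3 ALLOC][4-8 ALLOC][9-24 FREE]
Op 9: c = realloc(c, 2) -> c = 0; heap: [0-1 ALLOC][2-3 FREE][4-8 ALLOC][9-24 FREE]
Free blocks: [2 16] total_free=18 largest=16 -> 100*(18-16)/18 = 200/18 ≈ 11.111 -> rounds to 11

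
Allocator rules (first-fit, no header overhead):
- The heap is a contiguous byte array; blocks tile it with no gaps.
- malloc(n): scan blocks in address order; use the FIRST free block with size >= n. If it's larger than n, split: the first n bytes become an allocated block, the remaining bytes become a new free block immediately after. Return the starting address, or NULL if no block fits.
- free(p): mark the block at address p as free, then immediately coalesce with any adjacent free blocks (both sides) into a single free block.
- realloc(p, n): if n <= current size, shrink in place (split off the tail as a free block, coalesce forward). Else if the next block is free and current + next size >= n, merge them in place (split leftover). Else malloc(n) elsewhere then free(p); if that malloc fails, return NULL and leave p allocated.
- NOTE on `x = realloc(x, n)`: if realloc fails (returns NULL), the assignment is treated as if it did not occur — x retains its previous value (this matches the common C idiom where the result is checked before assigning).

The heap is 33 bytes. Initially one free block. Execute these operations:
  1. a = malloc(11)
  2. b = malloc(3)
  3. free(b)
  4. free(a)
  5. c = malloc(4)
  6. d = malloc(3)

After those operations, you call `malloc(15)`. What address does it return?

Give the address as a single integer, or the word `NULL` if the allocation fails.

Op 1: a = malloc(11) -> a = 0; heap: [0-10 ALLOC][11-32 FREE]
Op 2: b = malloc(3) -> b = 11; heap: [0-10 ALLOC][11-13 ALLOC][14-32 FREE]
Op 3: free(b) -> (freed b); heap: [0-10 ALLOC][11-32 FREE]
Op 4: free(a) -> (freed a); heap: [0-32 FREE]
Op 5: c = malloc(4) -> c = 0; heap: [0-3 ALLOC][4-32 FREE]
Op 6: d = malloc(3) -> d = 4; heap: [0-3 ALLOC][4-6 ALLOC][7-32 FREE]
malloc(15): first-fit scan over [0-3 ALLOC][4-6 ALLOC][7-32 FREE] -> 7

Answer: 7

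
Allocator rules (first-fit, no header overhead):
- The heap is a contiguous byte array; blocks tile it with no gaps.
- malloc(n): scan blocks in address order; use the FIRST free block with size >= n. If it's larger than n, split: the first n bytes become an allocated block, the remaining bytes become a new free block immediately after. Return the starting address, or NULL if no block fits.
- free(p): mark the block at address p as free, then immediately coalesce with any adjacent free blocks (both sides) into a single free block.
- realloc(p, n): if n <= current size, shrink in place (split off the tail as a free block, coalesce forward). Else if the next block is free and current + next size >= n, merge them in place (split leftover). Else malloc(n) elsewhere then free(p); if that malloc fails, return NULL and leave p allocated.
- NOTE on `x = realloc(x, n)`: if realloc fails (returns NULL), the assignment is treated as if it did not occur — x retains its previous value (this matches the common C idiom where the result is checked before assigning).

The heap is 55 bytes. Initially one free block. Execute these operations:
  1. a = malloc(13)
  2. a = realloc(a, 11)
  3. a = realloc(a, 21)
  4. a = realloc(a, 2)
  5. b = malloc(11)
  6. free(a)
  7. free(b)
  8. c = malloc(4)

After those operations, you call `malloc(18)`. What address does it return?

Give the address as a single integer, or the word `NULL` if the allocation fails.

Op 1: a = malloc(13) -> a = 0; heap: [0-12 ALLOC][13-54 FREE]
Op 2: a = realloc(a, 11) -> a = 0; heap: [0-10 ALLOC][11-54 FREE]
Op 3: a = realloc(a, 21) -> a = 0; heap: [0-20 ALLOC][21-54 FREE]
Op 4: a = realloc(a, 2) -> a = 0; heap: [0-1 ALLOC][2-54 FREE]
Op 5: b = malloc(11) -> b = 2; heap: [0-1 ALLOC][2-12 ALLOC][13-54 FREE]
Op 6: free(a) -> (freed a); heap: [0-1 FREE][2-12 ALLOC][13-54 FREE]
Op 7: free(b) -> (freed b); heap: [0-54 FREE]
Op 8: c = malloc(4) -> c = 0; heap: [0-3 ALLOC][4-54 FREE]
malloc(18): first-fit scan over [0-3 ALLOC][4-54 FREE] -> 4

Answer: 4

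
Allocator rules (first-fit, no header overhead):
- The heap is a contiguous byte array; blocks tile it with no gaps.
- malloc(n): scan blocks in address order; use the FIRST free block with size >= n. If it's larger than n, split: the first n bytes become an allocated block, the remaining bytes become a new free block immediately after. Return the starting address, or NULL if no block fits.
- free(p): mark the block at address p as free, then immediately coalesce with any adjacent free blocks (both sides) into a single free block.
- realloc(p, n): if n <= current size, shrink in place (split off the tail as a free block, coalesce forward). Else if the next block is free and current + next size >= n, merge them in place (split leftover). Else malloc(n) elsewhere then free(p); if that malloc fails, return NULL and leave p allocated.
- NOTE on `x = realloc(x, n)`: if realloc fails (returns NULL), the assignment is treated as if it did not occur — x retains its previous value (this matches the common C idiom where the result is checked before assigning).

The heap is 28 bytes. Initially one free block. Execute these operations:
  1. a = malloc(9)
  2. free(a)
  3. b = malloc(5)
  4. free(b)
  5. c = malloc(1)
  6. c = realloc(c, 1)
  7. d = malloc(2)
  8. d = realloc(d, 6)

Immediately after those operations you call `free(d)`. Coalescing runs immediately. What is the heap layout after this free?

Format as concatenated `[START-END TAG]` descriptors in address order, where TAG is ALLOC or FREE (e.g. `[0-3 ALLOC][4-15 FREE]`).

Op 1: a = malloc(9) -> a = 0; heap: [0-8 ALLOC][9-27 FREE]
Op 2: free(a) -> (freed a); heap: [0-27 FREE]
Op 3: b = malloc(5) -> b = 0; heap: [0-4 ALLOC][5-27 FREE]
Op 4: free(b) -> (freed b); heap: [0-27 FREE]
Op 5: c = malloc(1) -> c = 0; heap: [0-0 ALLOC][1-27 FREE]
Op 6: c = realloc(c, 1) -> c = 0; heap: [0-0 ALLOC][1-27 FREE]
Op 7: d = malloc(2) -> d = 1; heap: [0-0 ALLOC][1-2 ALLOC][3-27 FREE]
Op 8: d = realloc(d, 6) -> d = 1; heap: [0-0 ALLOC][1-6 ALLOC][7-27 FREE]
free(d): d = 1 -> block [1-6 ALLOC]; mark free, coalesce with adjacent free neighbors -> [0-0 ALLOC][1-27 FREE]

Answer: [0-0 ALLOC][1-27 FREE]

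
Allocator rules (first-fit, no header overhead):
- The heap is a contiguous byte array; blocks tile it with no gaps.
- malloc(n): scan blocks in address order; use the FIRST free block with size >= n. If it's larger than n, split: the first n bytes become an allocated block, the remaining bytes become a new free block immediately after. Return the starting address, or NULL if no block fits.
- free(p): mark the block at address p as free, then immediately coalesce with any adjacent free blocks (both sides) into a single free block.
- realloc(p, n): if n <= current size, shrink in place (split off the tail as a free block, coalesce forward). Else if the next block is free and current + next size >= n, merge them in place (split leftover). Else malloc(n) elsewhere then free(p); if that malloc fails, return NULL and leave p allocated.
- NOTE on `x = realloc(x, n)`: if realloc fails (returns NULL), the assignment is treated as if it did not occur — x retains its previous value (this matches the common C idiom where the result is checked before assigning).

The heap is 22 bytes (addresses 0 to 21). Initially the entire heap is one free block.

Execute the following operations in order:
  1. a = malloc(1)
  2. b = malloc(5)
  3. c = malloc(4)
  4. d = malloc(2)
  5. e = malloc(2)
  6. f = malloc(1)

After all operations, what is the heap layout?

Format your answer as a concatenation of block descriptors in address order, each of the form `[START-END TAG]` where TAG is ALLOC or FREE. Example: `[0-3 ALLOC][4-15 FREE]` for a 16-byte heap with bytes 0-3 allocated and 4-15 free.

Answer: [0-0 ALLOC][1-5 ALLOC][6-9 ALLOC][10-11 ALLOC][12-13 ALLOC][14-14 ALLOC][15-21 FREE]

Derivation:
Op 1: a = malloc(1) -> a = 0; heap: [0-0 ALLOC][1-21 FREE]
Op 2: b = malloc(5) -> b = 1; heap: [0-0 ALLOC][1-5 ALLOC][6-21 FREE]
Op 3: c = malloc(4) -> c = 6; heap: [0-0 ALLOC][1-5 ALLOC][6-9 ALLOC][10-21 FREE]
Op 4: d = malloc(2) -> d = 10; heap: [0-0 ALLOC][1-5 ALLOC][6-9 ALLOC][10-11 ALLOC][12-21 FREE]
Op 5: e = malloc(2) -> e = 12; heap: [0-0 ALLOC][1-5 ALLOC][6-9 ALLOC][10-11 ALLOC][12-13 ALLOC][14-21 FREE]
Op 6: f = malloc(1) -> f = 14; heap: [0-0 ALLOC][1-5 ALLOC][6-9 ALLOC][10-11 ALLOC][12-13 ALLOC][14-14 ALLOC][15-21 FREE]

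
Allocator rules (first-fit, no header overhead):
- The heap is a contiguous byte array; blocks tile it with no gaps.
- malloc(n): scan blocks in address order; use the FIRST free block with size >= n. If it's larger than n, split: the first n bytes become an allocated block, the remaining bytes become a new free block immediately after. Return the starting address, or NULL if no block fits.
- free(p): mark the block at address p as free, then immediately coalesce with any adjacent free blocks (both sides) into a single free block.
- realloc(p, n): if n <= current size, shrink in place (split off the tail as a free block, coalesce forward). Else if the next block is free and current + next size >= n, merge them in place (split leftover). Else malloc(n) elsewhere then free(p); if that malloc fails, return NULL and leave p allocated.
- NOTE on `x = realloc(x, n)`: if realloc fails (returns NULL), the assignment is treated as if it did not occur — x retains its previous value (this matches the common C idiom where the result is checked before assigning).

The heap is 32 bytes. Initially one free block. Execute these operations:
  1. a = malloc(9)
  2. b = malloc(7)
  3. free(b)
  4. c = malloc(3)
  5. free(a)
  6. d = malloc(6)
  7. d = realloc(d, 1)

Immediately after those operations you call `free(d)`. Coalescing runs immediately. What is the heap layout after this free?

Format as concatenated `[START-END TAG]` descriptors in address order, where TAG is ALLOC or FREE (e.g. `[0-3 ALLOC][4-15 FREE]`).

Answer: [0-8 FREE][9-11 ALLOC][12-31 FREE]

Derivation:
Op 1: a = malloc(9) -> a = 0; heap: [0-8 ALLOC][9-31 FREE]
Op 2: b = malloc(7) -> b = 9; heap: [0-8 ALLOC][9-15 ALLOC][16-31 FREE]
Op 3: free(b) -> (freed b); heap: [0-8 ALLOC][9-31 FREE]
Op 4: c = malloc(3) -> c = 9; heap: [0-8 ALLOC][9-11 ALLOC][12-31 FREE]
Op 5: free(a) -> (freed a); heap: [0-8 FREE][9-11 ALLOC][12-31 FREE]
Op 6: d = malloc(6) -> d = 0; heap: [0-5 ALLOC][6-8 FREE][9-11 ALLOC][12-31 FREE]
Op 7: d = realloc(d, 1) -> d = 0; heap: [0-0 ALLOC][1-8 FREE][9-11 ALLOC][12-31 FREE]
free(d): d = 0 -> block [0-0 ALLOC]; mark free, coalesce with adjacent free neighbors -> [0-8 FREE][9-11 ALLOC][12-31 FREE]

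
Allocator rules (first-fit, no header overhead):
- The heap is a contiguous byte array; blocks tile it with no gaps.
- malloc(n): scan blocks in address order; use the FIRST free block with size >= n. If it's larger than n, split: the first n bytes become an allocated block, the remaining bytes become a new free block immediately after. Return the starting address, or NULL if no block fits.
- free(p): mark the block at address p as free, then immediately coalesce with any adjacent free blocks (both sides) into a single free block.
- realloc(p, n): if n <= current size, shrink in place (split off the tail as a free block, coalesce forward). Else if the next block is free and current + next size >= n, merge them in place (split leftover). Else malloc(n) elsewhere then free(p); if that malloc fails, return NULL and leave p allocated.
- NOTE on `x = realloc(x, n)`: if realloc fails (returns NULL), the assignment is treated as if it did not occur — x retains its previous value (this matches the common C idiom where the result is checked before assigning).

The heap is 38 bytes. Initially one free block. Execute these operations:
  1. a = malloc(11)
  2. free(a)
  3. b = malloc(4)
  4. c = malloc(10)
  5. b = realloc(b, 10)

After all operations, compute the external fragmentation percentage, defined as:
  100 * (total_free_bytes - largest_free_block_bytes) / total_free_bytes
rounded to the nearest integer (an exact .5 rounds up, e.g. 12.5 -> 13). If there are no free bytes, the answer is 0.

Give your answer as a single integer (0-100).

Answer: 22

Derivation:
Op 1: a = malloc(11) -> a = 0; heap: [0-10 ALLOC][11-37 FREE]
Op 2: free(a) -> (freed a); heap: [0-37 FREE]
Op 3: b = malloc(4) -> b = 0; heap: [0-3 ALLOC][4-37 FREE]
Op 4: c = malloc(10) -> c = 4; heap: [0-3 ALLOC][4-13 ALLOC][14-37 FREE]
Op 5: b = realloc(b, 10) -> b = 14; heap: [0-3 FREE][4-13 ALLOC][14-23 ALLOC][24-37 FREE]
Free blocks: [4 14] total_free=18 largest=14 -> 100*(18-14)/18 = 400/18 ≈ 22.222 -> rounds to 22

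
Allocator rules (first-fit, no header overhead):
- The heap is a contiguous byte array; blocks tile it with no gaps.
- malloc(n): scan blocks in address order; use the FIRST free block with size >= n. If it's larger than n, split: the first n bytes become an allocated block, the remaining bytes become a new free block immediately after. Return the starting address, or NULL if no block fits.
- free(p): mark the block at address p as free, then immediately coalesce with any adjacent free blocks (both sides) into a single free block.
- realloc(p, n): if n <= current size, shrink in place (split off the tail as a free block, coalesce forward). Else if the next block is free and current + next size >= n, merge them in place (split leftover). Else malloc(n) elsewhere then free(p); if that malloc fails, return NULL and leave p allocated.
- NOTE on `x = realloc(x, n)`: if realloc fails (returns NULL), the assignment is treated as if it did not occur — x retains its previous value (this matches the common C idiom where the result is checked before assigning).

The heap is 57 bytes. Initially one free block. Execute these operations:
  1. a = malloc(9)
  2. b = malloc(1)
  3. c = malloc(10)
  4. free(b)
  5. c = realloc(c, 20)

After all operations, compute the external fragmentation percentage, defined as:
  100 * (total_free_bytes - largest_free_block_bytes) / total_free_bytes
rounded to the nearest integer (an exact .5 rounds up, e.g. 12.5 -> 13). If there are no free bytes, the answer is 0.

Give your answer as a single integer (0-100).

Answer: 4

Derivation:
Op 1: a = malloc(9) -> a = 0; heap: [0-8 ALLOC][9-56 FREE]
Op 2: b = malloc(1) -> b = 9; heap: [0-8 ALLOC][9-9 ALLOC][10-56 FREE]
Op 3: c = malloc(10) -> c = 10; heap: [0-8 ALLOC][9-9 ALLOC][10-19 ALLOC][20-56 FREE]
Op 4: free(b) -> (freed b); heap: [0-8 ALLOC][9-9 FREE][10-19 ALLOC][20-56 FREE]
Op 5: c = realloc(c, 20) -> c = 10; heap: [0-8 ALLOC][9-9 FREE][10-29 ALLOC][30-56 FREE]
Free blocks: [1 27] total_free=28 largest=27 -> 100*(28-27)/28 = 100/28 ≈ 3.571 -> rounds to 4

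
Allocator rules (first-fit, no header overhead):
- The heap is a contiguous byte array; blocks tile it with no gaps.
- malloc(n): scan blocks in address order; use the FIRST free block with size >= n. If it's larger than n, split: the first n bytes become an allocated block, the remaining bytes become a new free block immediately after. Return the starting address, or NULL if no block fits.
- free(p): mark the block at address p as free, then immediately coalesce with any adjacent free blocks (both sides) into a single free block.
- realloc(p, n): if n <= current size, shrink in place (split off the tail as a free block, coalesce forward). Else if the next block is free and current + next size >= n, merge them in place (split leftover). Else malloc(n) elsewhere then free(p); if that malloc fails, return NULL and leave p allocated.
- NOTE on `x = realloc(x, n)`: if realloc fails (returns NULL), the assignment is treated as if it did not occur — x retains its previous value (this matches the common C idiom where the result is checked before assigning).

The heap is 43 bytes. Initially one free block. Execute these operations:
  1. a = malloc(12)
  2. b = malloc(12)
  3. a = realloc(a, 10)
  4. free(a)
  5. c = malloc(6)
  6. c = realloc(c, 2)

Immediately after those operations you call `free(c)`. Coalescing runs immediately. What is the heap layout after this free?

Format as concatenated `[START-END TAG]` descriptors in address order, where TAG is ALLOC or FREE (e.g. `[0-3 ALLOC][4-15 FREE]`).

Op 1: a = malloc(12) -> a = 0; heap: [0-11 ALLOC][12-42 FREE]
Op 2: b = malloc(12) -> b = 12; heap: [0-11 ALLOC][12-23 ALLOC][24-42 FREE]
Op 3: a = realloc(a, 10) -> a = 0; heap: [0-9 ALLOC][10-11 FREE][12-23 ALLOC][24-42 FREE]
Op 4: free(a) -> (freed a); heap: [0-11 FREE][12-23 ALLOC][24-42 FREE]
Op 5: c = malloc(6) -> c = 0; heap: [0-5 ALLOC][6-11 FREE][12-23 ALLOC][24-42 FREE]
Op 6: c = realloc(c, 2) -> c = 0; heap: [0-1 ALLOC][2-11 FREE][12-23 ALLOC][24-42 FREE]
free(c): c = 0 -> block [0-1 ALLOC]; mark free, coalesce with adjacent free neighbors -> [0-11 FREE][12-23 ALLOC][24-42 FREE]

Answer: [0-11 FREE][12-23 ALLOC][24-42 FREE]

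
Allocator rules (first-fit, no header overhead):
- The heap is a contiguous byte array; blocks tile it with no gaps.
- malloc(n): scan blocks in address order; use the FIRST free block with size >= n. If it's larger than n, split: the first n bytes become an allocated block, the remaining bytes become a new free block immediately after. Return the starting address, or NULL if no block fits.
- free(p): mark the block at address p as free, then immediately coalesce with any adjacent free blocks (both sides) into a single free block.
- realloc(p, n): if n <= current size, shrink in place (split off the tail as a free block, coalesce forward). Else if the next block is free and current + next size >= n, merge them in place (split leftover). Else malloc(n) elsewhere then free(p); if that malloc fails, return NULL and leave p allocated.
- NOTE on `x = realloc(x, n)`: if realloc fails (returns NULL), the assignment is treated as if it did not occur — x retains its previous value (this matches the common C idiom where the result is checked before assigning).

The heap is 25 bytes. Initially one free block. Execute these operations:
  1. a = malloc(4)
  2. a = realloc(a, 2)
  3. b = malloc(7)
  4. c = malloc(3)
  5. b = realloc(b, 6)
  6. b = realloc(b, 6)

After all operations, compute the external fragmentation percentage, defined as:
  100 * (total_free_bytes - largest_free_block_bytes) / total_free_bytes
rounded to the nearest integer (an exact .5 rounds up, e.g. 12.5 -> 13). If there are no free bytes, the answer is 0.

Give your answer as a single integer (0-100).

Op 1: a = malloc(4) -> a = 0; heap: [0-3 ALLOC][4-24 FREE]
Op 2: a = realloc(a, 2) -> a = 0; heap: [0-1 ALLOC][2-24 FREE]
Op 3: b = malloc(7) -> b = 2; heap: [0-1 ALLOC][2-8 ALLOC][9-24 FREE]
Op 4: c = malloc(3) -> c = 9; heap: [0-1 ALLOC][2-8 ALLOC][9-11 ALLOC][12-24 FREE]
Op 5: b = realloc(b, 6) -> b = 2; heap: [0-1 ALLOC][2-7 ALLOC][8-8 FREE][9-11 ALLOC][12-24 FREE]
Op 6: b = realloc(b, 6) -> b = 2; heap: [0-1 ALLOC][2-7 ALLOC][8-8 FREE][9-11 ALLOC][12-24 FREE]
Free blocks: [1 13] total_free=14 largest=13 -> 100*(14-13)/14 = 100/14 ≈ 7.143 -> rounds to 7

Answer: 7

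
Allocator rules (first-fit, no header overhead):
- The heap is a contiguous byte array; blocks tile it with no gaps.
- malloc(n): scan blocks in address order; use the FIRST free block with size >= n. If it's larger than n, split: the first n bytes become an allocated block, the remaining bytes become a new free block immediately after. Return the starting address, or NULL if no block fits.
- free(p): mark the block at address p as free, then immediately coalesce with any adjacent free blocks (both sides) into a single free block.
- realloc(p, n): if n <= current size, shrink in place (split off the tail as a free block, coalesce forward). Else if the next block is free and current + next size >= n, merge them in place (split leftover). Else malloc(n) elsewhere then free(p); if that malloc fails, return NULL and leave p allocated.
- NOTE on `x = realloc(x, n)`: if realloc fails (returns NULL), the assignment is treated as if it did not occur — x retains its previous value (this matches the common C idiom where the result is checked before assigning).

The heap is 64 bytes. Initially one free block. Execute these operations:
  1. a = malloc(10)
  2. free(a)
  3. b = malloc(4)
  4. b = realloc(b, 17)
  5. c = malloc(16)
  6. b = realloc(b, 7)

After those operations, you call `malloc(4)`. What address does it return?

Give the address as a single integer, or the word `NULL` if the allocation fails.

Answer: 7

Derivation:
Op 1: a = malloc(10) -> a = 0; heap: [0-9 ALLOC][10-63 FREE]
Op 2: free(a) -> (freed a); heap: [0-63 FREE]
Op 3: b = malloc(4) -> b = 0; heap: [0-3 ALLOC][4-63 FREE]
Op 4: b = realloc(b, 17) -> b = 0; heap: [0-16 ALLOC][17-63 FREE]
Op 5: c = malloc(16) -> c = 17; heap: [0-16 ALLOC][17-32 ALLOC][33-63 FREE]
Op 6: b = realloc(b, 7) -> b = 0; heap: [0-6 ALLOC][7-16 FREE][17-32 ALLOC][33-63 FREE]
malloc(4): first-fit scan over [0-6 ALLOC][7-16 FREE][17-32 ALLOC][33-63 FREE] -> 7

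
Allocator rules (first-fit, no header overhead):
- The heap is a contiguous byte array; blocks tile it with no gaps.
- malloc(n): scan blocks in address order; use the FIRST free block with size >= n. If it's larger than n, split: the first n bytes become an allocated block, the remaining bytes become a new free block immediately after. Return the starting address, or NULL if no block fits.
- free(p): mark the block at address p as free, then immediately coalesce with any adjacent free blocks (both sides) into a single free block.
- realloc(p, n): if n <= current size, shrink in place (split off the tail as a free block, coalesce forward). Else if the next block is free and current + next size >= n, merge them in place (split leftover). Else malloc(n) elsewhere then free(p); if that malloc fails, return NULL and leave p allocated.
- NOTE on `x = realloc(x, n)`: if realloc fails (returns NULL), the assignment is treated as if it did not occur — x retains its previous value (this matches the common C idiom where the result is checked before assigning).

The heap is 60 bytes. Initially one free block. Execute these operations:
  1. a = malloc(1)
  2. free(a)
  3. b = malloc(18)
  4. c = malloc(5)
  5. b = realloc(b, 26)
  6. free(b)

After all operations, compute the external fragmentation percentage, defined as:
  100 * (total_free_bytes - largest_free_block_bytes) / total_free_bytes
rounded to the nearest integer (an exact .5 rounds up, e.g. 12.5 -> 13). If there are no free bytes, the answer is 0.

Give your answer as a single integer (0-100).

Answer: 33

Derivation:
Op 1: a = malloc(1) -> a = 0; heap: [0-0 ALLOC][1-59 FREE]
Op 2: free(a) -> (freed a); heap: [0-59 FREE]
Op 3: b = malloc(18) -> b = 0; heap: [0-17 ALLOC][18-59 FREE]
Op 4: c = malloc(5) -> c = 18; heap: [0-17 ALLOC][18-22 ALLOC][23-59 FREE]
Op 5: b = realloc(b, 26) -> b = 23; heap: [0-17 FREE][18-22 ALLOC][23-48 ALLOC][49-59 FREE]
Op 6: free(b) -> (freed b); heap: [0-17 FREE][18-22 ALLOC][23-59 FREE]
Free blocks: [18 37] total_free=55 largest=37 -> 100*(55-37)/55 = 1800/55 ≈ 32.727 -> rounds to 33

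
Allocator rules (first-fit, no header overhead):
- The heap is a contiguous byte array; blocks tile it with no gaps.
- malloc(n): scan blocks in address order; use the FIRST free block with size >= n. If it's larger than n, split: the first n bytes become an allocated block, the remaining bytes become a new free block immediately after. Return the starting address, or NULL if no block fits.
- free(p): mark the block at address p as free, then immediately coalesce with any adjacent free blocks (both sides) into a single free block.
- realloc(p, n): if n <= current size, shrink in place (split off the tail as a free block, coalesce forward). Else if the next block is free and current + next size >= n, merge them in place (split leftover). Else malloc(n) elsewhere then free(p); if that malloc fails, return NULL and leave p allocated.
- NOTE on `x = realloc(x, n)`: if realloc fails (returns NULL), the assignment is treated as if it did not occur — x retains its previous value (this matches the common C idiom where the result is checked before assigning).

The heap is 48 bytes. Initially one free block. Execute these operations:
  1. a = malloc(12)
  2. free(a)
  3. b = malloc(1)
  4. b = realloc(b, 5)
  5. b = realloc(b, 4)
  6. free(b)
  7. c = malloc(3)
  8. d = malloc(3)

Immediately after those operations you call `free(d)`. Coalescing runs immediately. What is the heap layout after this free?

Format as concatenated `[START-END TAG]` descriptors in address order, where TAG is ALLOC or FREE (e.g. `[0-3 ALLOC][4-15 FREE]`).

Answer: [0-2 ALLOC][3-47 FREE]

Derivation:
Op 1: a = malloc(12) -> a = 0; heap: [0-11 ALLOC][12-47 FREE]
Op 2: free(a) -> (freed a); heap: [0-47 FREE]
Op 3: b = malloc(1) -> b = 0; heap: [0-0 ALLOC][1-47 FREE]
Op 4: b = realloc(b, 5) -> b = 0; heap: [0-4 ALLOC][5-47 FREE]
Op 5: b = realloc(b, 4) -> b = 0; heap: [0-3 ALLOC][4-47 FREE]
Op 6: free(b) -> (freed b); heap: [0-47 FREE]
Op 7: c = malloc(3) -> c = 0; heap: [0-2 ALLOC][3-47 FREE]
Op 8: d = malloc(3) -> d = 3; heap: [0-2 ALLOC][3-5 ALLOC][6-47 FREE]
free(d): d = 3 -> block [3-5 ALLOC]; mark free, coalesce with adjacent free neighbors -> [0-2 ALLOC][3-47 FREE]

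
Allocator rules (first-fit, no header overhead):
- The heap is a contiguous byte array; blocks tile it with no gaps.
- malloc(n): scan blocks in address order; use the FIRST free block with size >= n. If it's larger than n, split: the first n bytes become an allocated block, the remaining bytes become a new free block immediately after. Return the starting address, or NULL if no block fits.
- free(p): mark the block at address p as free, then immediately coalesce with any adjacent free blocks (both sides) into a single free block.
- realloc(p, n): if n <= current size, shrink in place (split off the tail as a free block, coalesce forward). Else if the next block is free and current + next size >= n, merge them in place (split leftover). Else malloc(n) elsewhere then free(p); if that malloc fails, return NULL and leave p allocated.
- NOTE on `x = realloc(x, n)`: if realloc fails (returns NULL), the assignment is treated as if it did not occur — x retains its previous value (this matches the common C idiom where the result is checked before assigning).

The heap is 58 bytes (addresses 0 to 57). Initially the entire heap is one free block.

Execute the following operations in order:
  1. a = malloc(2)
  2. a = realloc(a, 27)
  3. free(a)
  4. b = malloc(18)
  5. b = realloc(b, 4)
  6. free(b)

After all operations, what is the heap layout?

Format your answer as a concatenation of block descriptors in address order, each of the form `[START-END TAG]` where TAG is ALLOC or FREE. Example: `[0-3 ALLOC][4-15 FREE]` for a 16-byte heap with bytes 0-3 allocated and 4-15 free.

Answer: [0-57 FREE]

Derivation:
Op 1: a = malloc(2) -> a = 0; heap: [0-1 ALLOC][2-57 FREE]
Op 2: a = realloc(a, 27) -> a = 0; heap: [0-26 ALLOC][27-57 FREE]
Op 3: free(a) -> (freed a); heap: [0-57 FREE]
Op 4: b = malloc(18) -> b = 0; heap: [0-17 ALLOC][18-57 FREE]
Op 5: b = realloc(b, 4) -> b = 0; heap: [0-3 ALLOC][4-57 FREE]
Op 6: free(b) -> (freed b); heap: [0-57 FREE]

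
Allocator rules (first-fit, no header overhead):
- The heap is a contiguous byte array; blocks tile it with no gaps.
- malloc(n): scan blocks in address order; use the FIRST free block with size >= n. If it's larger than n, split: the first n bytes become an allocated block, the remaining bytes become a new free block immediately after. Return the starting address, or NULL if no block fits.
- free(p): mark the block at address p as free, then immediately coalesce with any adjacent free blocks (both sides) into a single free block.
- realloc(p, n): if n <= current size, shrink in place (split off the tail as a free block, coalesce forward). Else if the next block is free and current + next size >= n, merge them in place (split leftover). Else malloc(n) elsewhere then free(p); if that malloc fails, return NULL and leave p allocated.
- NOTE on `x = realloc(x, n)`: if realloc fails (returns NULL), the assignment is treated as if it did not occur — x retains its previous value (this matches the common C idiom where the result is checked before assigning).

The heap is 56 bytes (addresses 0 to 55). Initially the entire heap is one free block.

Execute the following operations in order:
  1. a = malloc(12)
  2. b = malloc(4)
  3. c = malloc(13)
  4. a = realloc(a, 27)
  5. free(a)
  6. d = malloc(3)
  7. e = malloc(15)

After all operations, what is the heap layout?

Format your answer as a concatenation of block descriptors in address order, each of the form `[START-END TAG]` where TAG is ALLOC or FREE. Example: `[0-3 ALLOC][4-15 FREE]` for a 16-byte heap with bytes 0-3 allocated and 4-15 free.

Op 1: a = malloc(12) -> a = 0; heap: [0-11 ALLOC][12-55 FREE]
Op 2: b = malloc(4) -> b = 12; heap: [0-11 ALLOC][12-15 ALLOC][16-55 FREE]
Op 3: c = malloc(13) -> c = 16; heap: [0-11 ALLOC][12-15 ALLOC][16-28 ALLOC][29-55 FREE]
Op 4: a = realloc(a, 27) -> a = 29; heap: [0-11 FREE][12-15 ALLOC][16-28 ALLOC][29-55 ALLOC]
Op 5: free(a) -> (freed a); heap: [0-11 FREE][12-15 ALLOC][16-28 ALLOC][29-55 FREE]
Op 6: d = malloc(3) -> d = 0; heap: [0-2 ALLOC][3-11 FREE][12-15 ALLOC][16-28 ALLOC][29-55 FREE]
Op 7: e = malloc(15) -> e = 29; heap: [0-2 ALLOC][3-11 FREE][12-15 ALLOC][16-28 ALLOC][29-43 ALLOC][44-55 FREE]

Answer: [0-2 ALLOC][3-11 FREE][12-15 ALLOC][16-28 ALLOC][29-43 ALLOC][44-55 FREE]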